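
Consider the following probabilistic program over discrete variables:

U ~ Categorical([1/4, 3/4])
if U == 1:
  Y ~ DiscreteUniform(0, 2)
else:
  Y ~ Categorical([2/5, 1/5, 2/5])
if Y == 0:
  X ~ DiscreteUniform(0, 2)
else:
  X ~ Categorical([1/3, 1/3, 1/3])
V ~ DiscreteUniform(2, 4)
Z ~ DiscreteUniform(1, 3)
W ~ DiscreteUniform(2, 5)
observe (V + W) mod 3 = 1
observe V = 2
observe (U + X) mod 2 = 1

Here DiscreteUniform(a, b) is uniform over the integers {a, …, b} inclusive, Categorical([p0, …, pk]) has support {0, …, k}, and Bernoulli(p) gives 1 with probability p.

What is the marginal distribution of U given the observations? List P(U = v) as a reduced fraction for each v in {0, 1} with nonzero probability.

P(U=0) = 1/7, P(U=1) = 6/7

Enumerate traces; 54 have nonzero weight after conditioning:
  (U=0, Y=0, X=1, V=2, Z=1, W=2) weight 1/1080
  (U=0, Y=0, X=1, V=2, Z=1, W=5) weight 1/1080
  (U=0, Y=0, X=1, V=2, Z=2, W=2) weight 1/1080
  (U=0, Y=0, X=1, V=2, Z=2, W=5) weight 1/1080
  (U=0, Y=0, X=1, V=2, Z=3, W=2) weight 1/1080
  (U=0, Y=0, X=1, V=2, Z=3, W=5) weight 1/1080
  (U=0, Y=1, X=1, V=2, Z=1, W=2) weight 1/2160
  (U=0, Y=1, X=1, V=2, Z=1, W=5) weight 1/2160
  (U=1, Y=0, X=0, V=2, Z=1, W=2) weight 1/432
  … 45 more
Group by U:
  weight(U=0) = 1/72
  weight(U=1) = 1/12
Total weight = 1/72 + 1/12 = 7/72
P(U=0 | obs) = 1/72 / 7/72 = 1/7
P(U=1 | obs) = 1/12 / 7/72 = 6/7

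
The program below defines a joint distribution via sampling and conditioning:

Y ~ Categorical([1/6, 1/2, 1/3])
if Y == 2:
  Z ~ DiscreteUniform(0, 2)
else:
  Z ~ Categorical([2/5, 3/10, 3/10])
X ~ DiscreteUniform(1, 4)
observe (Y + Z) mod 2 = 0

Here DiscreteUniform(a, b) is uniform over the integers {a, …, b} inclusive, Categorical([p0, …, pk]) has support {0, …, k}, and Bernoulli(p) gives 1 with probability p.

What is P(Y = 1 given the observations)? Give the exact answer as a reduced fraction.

P(Y = 1 | obs) = 27/88

Enumerate traces; 20 have nonzero weight after conditioning:
  (Y=0, Z=0, X=1) weight 1/60
  (Y=0, Z=0, X=2) weight 1/60
  (Y=0, Z=0, X=3) weight 1/60
  (Y=0, Z=0, X=4) weight 1/60
  (Y=0, Z=2, X=1) weight 1/80
  (Y=0, Z=2, X=2) weight 1/80
  (Y=0, Z=2, X=3) weight 1/80
  (Y=0, Z=2, X=4) weight 1/80
  (Y=1, Z=1, X=1) weight 3/80
  (Y=2, Z=0, X=1) weight 1/36
  … 10 more
Group by Y:
  weight(Y=0) = 7/60
  weight(Y=1) = 3/20
  weight(Y=2) = 2/9
Total weight = 7/60 + 3/20 + 2/9 = 22/45
P(Y=0 | obs) = 7/60 / 22/45 = 21/88
P(Y=1 | obs) = 3/20 / 22/45 = 27/88
P(Y=2 | obs) = 2/9 / 22/45 = 5/11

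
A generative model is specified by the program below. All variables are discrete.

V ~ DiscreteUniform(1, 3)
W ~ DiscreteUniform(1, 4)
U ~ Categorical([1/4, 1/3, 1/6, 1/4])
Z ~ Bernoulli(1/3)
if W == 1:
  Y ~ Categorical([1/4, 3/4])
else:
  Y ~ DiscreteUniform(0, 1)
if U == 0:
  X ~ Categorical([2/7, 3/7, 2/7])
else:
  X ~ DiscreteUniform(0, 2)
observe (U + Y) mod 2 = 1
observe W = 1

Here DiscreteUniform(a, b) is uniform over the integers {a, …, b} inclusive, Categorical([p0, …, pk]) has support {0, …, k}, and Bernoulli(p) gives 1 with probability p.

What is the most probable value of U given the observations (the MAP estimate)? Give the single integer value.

Enumerate traces; 72 have nonzero weight after conditioning:
  (V=1, W=1, U=0, Z=0, Y=1, X=0) weight 1/336
  (V=1, W=1, U=0, Z=0, Y=1, X=1) weight 1/224
  (V=1, W=1, U=0, Z=0, Y=1, X=2) weight 1/336
  (V=1, W=1, U=0, Z=1, Y=1, X=0) weight 1/672
  (V=1, W=1, U=0, Z=1, Y=1, X=1) weight 1/448
  (V=1, W=1, U=0, Z=1, Y=1, X=2) weight 1/672
  (V=1, W=1, U=1, Z=0, Y=0, X=0) weight 1/648
  (V=1, W=1, U=1, Z=0, Y=0, X=1) weight 1/648
  (V=1, W=1, U=2, Z=0, Y=1, X=0) weight 1/432
  (V=1, W=1, U=3, Z=0, Y=0, X=0) weight 1/864
  … 62 more
Group by U:
  weight(U=0) = 3/64
  weight(U=1) = 1/48
  weight(U=2) = 1/32
  weight(U=3) = 1/64
Total weight = 3/64 + 1/48 + 1/32 + 1/64 = 11/96
P(U=0 | obs) = 3/64 / 11/96 = 9/22
P(U=1 | obs) = 1/48 / 11/96 = 2/11
P(U=2 | obs) = 1/32 / 11/96 = 3/11
P(U=3 | obs) = 1/64 / 11/96 = 3/22
argmax = 0

argmax_v P(U = v | obs) = 0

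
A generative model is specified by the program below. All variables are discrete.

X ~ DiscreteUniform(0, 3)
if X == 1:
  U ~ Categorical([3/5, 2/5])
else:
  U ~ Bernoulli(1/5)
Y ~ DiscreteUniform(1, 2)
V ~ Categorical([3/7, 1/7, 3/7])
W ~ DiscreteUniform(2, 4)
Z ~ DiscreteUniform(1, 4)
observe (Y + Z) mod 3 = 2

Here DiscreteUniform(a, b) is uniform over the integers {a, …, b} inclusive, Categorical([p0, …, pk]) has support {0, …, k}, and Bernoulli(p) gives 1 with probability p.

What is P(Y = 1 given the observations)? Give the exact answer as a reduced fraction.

P(Y = 1 | obs) = 2/3

Enumerate traces; 216 have nonzero weight after conditioning:
  (X=0, U=0, Y=1, V=0, W=2, Z=1) weight 1/280
  (X=0, U=0, Y=1, V=0, W=2, Z=4) weight 1/280
  (X=0, U=0, Y=1, V=0, W=3, Z=1) weight 1/280
  (X=0, U=0, Y=1, V=0, W=3, Z=4) weight 1/280
  (X=0, U=0, Y=1, V=0, W=4, Z=1) weight 1/280
  (X=0, U=0, Y=1, V=0, W=4, Z=4) weight 1/280
  (X=0, U=0, Y=1, V=1, W=2, Z=1) weight 1/840
  (X=0, U=0, Y=1, V=1, W=2, Z=4) weight 1/840
  (X=0, U=0, Y=2, V=0, W=2, Z=3) weight 1/280
  … 207 more
Group by Y:
  weight(Y=1) = 1/4
  weight(Y=2) = 1/8
Total weight = 1/4 + 1/8 = 3/8
P(Y=1 | obs) = 1/4 / 3/8 = 2/3
P(Y=2 | obs) = 1/8 / 3/8 = 1/3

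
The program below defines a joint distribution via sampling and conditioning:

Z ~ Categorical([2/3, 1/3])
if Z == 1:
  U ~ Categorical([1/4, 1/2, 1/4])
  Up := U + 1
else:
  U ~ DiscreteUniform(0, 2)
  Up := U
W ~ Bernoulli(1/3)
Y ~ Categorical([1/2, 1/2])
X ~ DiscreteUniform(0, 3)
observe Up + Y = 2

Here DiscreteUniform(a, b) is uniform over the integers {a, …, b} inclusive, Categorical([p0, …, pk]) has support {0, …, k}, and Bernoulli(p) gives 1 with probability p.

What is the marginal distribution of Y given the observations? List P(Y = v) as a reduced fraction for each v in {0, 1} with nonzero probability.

Enumerate traces; 32 have nonzero weight after conditioning:
  (Z=0, U=1, W=0, Y=1, X=0) weight 1/54
  (Z=0, U=1, W=0, Y=1, X=1) weight 1/54
  (Z=0, U=1, W=0, Y=1, X=2) weight 1/54
  (Z=0, U=1, W=0, Y=1, X=3) weight 1/54
  (Z=0, U=1, W=1, Y=1, X=0) weight 1/108
  (Z=0, U=1, W=1, Y=1, X=1) weight 1/108
  (Z=0, U=1, W=1, Y=1, X=2) weight 1/108
  (Z=0, U=1, W=1, Y=1, X=3) weight 1/108
  (Z=0, U=2, W=0, Y=0, X=0) weight 1/54
  … 23 more
Group by Y:
  weight(Y=0) = 7/36
  weight(Y=1) = 11/72
Total weight = 7/36 + 11/72 = 25/72
P(Y=0 | obs) = 7/36 / 25/72 = 14/25
P(Y=1 | obs) = 11/72 / 25/72 = 11/25

P(Y=0) = 14/25, P(Y=1) = 11/25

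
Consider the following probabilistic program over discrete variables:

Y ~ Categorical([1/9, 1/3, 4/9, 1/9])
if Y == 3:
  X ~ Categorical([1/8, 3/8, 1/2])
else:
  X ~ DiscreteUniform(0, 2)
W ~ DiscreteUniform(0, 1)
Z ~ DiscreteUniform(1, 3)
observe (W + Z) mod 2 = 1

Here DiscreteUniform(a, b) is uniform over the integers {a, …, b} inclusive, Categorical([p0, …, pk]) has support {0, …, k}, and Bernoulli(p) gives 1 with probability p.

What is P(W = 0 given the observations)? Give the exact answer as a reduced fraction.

P(W = 0 | obs) = 2/3

Enumerate traces; 36 have nonzero weight after conditioning:
  (Y=0, X=0, W=0, Z=1) weight 1/162
  (Y=0, X=0, W=0, Z=3) weight 1/162
  (Y=0, X=0, W=1, Z=2) weight 1/162
  (Y=0, X=1, W=0, Z=1) weight 1/162
  (Y=0, X=1, W=0, Z=3) weight 1/162
  (Y=0, X=1, W=1, Z=2) weight 1/162
  (Y=0, X=2, W=0, Z=1) weight 1/162
  (Y=0, X=2, W=0, Z=3) weight 1/162
  … 28 more
Group by W:
  weight(W=0) = 1/3
  weight(W=1) = 1/6
Total weight = 1/3 + 1/6 = 1/2
P(W=0 | obs) = 1/3 / 1/2 = 2/3
P(W=1 | obs) = 1/6 / 1/2 = 1/3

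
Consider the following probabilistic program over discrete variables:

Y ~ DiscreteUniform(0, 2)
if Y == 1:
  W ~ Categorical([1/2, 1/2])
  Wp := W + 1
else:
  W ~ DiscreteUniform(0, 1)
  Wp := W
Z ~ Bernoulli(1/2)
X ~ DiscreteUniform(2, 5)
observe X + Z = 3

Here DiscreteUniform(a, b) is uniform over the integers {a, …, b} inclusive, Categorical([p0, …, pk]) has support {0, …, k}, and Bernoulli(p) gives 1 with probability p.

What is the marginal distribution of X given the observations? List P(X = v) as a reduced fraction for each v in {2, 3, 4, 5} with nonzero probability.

Enumerate traces; 12 have nonzero weight after conditioning:
  (Y=0, W=0, Z=0, X=3) weight 1/48
  (Y=0, W=0, Z=1, X=2) weight 1/48
  (Y=0, W=1, Z=0, X=3) weight 1/48
  (Y=0, W=1, Z=1, X=2) weight 1/48
  (Y=1, W=0, Z=0, X=3) weight 1/48
  (Y=1, W=0, Z=1, X=2) weight 1/48
  (Y=1, W=1, Z=0, X=3) weight 1/48
  (Y=1, W=1, Z=1, X=2) weight 1/48
  … 4 more
Group by X:
  weight(X=2) = 1/8
  weight(X=3) = 1/8
Total weight = 1/8 + 1/8 = 1/4
P(X=2 | obs) = 1/8 / 1/4 = 1/2
P(X=3 | obs) = 1/8 / 1/4 = 1/2

P(X=2) = 1/2, P(X=3) = 1/2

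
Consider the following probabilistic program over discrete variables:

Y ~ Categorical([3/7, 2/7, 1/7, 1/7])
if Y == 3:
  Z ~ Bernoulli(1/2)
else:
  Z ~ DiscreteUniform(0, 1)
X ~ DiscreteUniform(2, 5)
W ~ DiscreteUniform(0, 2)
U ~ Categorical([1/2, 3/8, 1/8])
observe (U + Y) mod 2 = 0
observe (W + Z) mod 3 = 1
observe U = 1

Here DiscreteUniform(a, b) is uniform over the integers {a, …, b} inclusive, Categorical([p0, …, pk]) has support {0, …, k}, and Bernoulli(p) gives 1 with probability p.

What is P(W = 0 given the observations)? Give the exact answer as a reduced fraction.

Enumerate traces; 16 have nonzero weight after conditioning:
  (Y=1, Z=0, X=2, W=1, U=1) weight 1/224
  (Y=1, Z=0, X=3, W=1, U=1) weight 1/224
  (Y=1, Z=0, X=4, W=1, U=1) weight 1/224
  (Y=1, Z=0, X=5, W=1, U=1) weight 1/224
  (Y=1, Z=1, X=2, W=0, U=1) weight 1/224
  (Y=1, Z=1, X=3, W=0, U=1) weight 1/224
  (Y=1, Z=1, X=4, W=0, U=1) weight 1/224
  (Y=1, Z=1, X=5, W=0, U=1) weight 1/224
  … 8 more
Group by W:
  weight(W=0) = 3/112
  weight(W=1) = 3/112
Total weight = 3/112 + 3/112 = 3/56
P(W=0 | obs) = 3/112 / 3/56 = 1/2
P(W=1 | obs) = 3/112 / 3/56 = 1/2

P(W = 0 | obs) = 1/2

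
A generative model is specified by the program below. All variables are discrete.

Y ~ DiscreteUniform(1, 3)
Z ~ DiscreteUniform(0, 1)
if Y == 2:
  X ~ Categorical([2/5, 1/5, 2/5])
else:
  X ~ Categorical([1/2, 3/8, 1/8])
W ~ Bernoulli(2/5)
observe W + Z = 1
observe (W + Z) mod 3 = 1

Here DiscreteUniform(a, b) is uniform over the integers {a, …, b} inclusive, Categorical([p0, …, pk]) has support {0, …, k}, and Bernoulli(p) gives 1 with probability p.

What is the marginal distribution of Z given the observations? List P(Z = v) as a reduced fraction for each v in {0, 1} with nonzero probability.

P(Z=0) = 2/5, P(Z=1) = 3/5

Enumerate traces; 18 have nonzero weight after conditioning:
  (Y=1, Z=0, X=0, W=1) weight 1/30
  (Y=1, Z=0, X=1, W=1) weight 1/40
  (Y=1, Z=0, X=2, W=1) weight 1/120
  (Y=1, Z=1, X=0, W=0) weight 1/20
  (Y=1, Z=1, X=1, W=0) weight 3/80
  (Y=1, Z=1, X=2, W=0) weight 1/80
  (Y=2, Z=0, X=0, W=1) weight 2/75
  (Y=2, Z=0, X=1, W=1) weight 1/75
  … 10 more
Group by Z:
  weight(Z=0) = 1/5
  weight(Z=1) = 3/10
Total weight = 1/5 + 3/10 = 1/2
P(Z=0 | obs) = 1/5 / 1/2 = 2/5
P(Z=1 | obs) = 3/10 / 1/2 = 3/5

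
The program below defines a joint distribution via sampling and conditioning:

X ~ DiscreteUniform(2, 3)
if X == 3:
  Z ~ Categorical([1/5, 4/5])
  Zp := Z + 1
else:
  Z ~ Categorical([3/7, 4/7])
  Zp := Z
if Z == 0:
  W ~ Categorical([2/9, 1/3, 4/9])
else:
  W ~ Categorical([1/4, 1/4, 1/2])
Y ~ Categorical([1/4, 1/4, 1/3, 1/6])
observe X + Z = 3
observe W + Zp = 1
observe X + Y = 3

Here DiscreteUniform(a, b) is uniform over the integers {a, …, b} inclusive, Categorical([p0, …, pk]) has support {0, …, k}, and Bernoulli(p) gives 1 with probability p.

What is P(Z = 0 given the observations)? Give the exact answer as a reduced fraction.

Enumerate traces; 2 have nonzero weight after conditioning:
  (X=2, Z=1, W=0, Y=1) weight 1/56
  (X=3, Z=0, W=0, Y=0) weight 1/180
Group by Z:
  weight(Z=0) = 1/180
  weight(Z=1) = 1/56
Total weight = 1/180 + 1/56 = 59/2520
P(Z=0 | obs) = 1/180 / 59/2520 = 14/59
P(Z=1 | obs) = 1/56 / 59/2520 = 45/59

P(Z = 0 | obs) = 14/59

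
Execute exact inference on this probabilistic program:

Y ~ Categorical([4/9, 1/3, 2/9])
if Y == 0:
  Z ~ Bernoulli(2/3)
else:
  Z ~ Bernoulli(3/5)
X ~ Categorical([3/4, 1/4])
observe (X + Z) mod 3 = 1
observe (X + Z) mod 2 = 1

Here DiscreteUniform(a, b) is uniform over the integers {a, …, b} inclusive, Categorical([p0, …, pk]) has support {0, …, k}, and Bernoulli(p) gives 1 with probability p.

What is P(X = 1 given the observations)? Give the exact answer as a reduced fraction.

P(X = 1 | obs) = 10/61

Enumerate traces; 6 have nonzero weight after conditioning:
  (Y=0, Z=0, X=1) weight 1/27
  (Y=0, Z=1, X=0) weight 2/9
  (Y=1, Z=0, X=1) weight 1/30
  (Y=1, Z=1, X=0) weight 3/20
  (Y=2, Z=0, X=1) weight 1/45
  (Y=2, Z=1, X=0) weight 1/10
Group by X:
  weight(X=0) = 17/36
  weight(X=1) = 5/54
Total weight = 17/36 + 5/54 = 61/108
P(X=0 | obs) = 17/36 / 61/108 = 51/61
P(X=1 | obs) = 5/54 / 61/108 = 10/61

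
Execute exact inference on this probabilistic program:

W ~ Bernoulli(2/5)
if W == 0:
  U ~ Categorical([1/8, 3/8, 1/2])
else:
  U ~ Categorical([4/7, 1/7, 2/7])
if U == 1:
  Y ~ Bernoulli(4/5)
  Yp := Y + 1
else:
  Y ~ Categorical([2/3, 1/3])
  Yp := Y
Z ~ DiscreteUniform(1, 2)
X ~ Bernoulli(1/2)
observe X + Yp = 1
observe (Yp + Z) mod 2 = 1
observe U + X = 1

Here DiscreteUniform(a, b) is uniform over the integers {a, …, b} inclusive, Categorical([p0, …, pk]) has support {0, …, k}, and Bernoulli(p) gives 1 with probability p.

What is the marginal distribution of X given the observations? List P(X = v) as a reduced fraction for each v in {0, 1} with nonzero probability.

Enumerate traces; 4 have nonzero weight after conditioning:
  (W=0, U=0, Y=0, Z=1, X=1) weight 1/80
  (W=0, U=1, Y=0, Z=2, X=0) weight 9/800
  (W=1, U=0, Y=0, Z=1, X=1) weight 4/105
  (W=1, U=1, Y=0, Z=2, X=0) weight 1/350
Group by X:
  weight(X=0) = 79/5600
  weight(X=1) = 17/336
Total weight = 79/5600 + 17/336 = 1087/16800
P(X=0 | obs) = 79/5600 / 1087/16800 = 237/1087
P(X=1 | obs) = 17/336 / 1087/16800 = 850/1087

P(X=0) = 237/1087, P(X=1) = 850/1087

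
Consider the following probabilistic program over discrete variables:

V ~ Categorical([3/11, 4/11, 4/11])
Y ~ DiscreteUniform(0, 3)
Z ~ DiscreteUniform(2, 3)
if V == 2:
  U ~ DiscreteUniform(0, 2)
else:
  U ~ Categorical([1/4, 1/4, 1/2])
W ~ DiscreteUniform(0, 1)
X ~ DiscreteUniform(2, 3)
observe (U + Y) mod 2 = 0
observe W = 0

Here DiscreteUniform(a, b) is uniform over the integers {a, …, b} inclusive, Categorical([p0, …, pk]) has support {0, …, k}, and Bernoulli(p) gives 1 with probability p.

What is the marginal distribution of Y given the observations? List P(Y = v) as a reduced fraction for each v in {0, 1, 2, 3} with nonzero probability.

Enumerate traces; 72 have nonzero weight after conditioning:
  (V=0, Y=0, Z=2, U=0, W=0, X=2) weight 3/1408
  (V=0, Y=0, Z=2, U=0, W=0, X=3) weight 3/1408
  (V=0, Y=0, Z=2, U=2, W=0, X=2) weight 3/704
  (V=0, Y=0, Z=2, U=2, W=0, X=3) weight 3/704
  (V=0, Y=0, Z=3, U=0, W=0, X=2) weight 3/1408
  (V=0, Y=0, Z=3, U=0, W=0, X=3) weight 3/1408
  (V=0, Y=0, Z=3, U=2, W=0, X=2) weight 3/704
  (V=0, Y=0, Z=3, U=2, W=0, X=3) weight 3/704
  (V=0, Y=1, Z=2, U=1, W=0, X=2) weight 3/1408
  (V=0, Y=2, Z=2, U=0, W=0, X=2) weight 3/1408
  … 62 more
Group by Y:
  weight(Y=0) = 95/1056
  weight(Y=1) = 37/1056
  weight(Y=2) = 95/1056
  weight(Y=3) = 37/1056
Total weight = 95/1056 + 37/1056 + 95/1056 + 37/1056 = 1/4
P(Y=0 | obs) = 95/1056 / 1/4 = 95/264
P(Y=1 | obs) = 37/1056 / 1/4 = 37/264
P(Y=2 | obs) = 95/1056 / 1/4 = 95/264
P(Y=3 | obs) = 37/1056 / 1/4 = 37/264

P(Y=0) = 95/264, P(Y=1) = 37/264, P(Y=2) = 95/264, P(Y=3) = 37/264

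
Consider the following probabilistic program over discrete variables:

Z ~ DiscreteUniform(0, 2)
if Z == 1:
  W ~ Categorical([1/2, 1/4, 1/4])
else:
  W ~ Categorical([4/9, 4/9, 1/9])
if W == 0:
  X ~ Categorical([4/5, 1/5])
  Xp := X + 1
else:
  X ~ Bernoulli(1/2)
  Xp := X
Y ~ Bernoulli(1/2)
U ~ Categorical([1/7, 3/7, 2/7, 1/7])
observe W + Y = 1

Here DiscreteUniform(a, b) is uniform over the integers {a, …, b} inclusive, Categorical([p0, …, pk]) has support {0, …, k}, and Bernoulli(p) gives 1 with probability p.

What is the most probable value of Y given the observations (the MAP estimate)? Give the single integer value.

argmax_v P(Y = v | obs) = 1

Enumerate traces; 48 have nonzero weight after conditioning:
  (Z=0, W=0, X=0, Y=1, U=0) weight 8/945
  (Z=0, W=0, X=0, Y=1, U=1) weight 8/315
  (Z=0, W=0, X=0, Y=1, U=2) weight 16/945
  (Z=0, W=0, X=0, Y=1, U=3) weight 8/945
  (Z=0, W=0, X=1, Y=1, U=0) weight 2/945
  (Z=0, W=0, X=1, Y=1, U=1) weight 2/315
  (Z=0, W=0, X=1, Y=1, U=2) weight 4/945
  (Z=0, W=0, X=1, Y=1, U=3) weight 2/945
  (Z=0, W=1, X=0, Y=0, U=0) weight 1/189
  … 39 more
Group by Y:
  weight(Y=0) = 41/216
  weight(Y=1) = 25/108
Total weight = 41/216 + 25/108 = 91/216
P(Y=0 | obs) = 41/216 / 91/216 = 41/91
P(Y=1 | obs) = 25/108 / 91/216 = 50/91
argmax = 1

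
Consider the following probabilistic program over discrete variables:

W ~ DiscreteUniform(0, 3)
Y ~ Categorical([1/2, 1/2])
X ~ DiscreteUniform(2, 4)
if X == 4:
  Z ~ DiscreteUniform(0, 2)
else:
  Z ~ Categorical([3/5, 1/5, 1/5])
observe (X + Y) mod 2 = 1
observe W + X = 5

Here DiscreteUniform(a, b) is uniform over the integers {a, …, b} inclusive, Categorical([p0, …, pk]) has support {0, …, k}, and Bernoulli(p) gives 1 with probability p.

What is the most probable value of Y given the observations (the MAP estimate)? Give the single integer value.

argmax_v P(Y = v | obs) = 1

Enumerate traces; 9 have nonzero weight after conditioning:
  (W=1, Y=1, X=4, Z=0) weight 1/72
  (W=1, Y=1, X=4, Z=1) weight 1/72
  (W=1, Y=1, X=4, Z=2) weight 1/72
  (W=2, Y=0, X=3, Z=0) weight 1/40
  (W=2, Y=0, X=3, Z=1) weight 1/120
  (W=2, Y=0, X=3, Z=2) weight 1/120
  (W=3, Y=1, X=2, Z=0) weight 1/40
  (W=3, Y=1, X=2, Z=1) weight 1/120
  … 1 more
Group by Y:
  weight(Y=0) = 1/24
  weight(Y=1) = 1/12
Total weight = 1/24 + 1/12 = 1/8
P(Y=0 | obs) = 1/24 / 1/8 = 1/3
P(Y=1 | obs) = 1/12 / 1/8 = 2/3
argmax = 1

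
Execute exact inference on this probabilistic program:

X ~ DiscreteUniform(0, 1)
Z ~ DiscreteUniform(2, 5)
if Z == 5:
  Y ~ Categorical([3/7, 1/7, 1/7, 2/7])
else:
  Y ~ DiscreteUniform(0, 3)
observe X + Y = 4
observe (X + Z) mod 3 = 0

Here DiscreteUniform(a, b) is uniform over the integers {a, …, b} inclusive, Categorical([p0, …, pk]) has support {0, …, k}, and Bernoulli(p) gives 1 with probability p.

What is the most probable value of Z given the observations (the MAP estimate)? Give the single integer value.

argmax_v P(Z = v | obs) = 5

Enumerate traces; 2 have nonzero weight after conditioning:
  (X=1, Z=2, Y=3) weight 1/32
  (X=1, Z=5, Y=3) weight 1/28
Group by Z:
  weight(Z=2) = 1/32
  weight(Z=5) = 1/28
Total weight = 1/32 + 1/28 = 15/224
P(Z=2 | obs) = 1/32 / 15/224 = 7/15
P(Z=5 | obs) = 1/28 / 15/224 = 8/15
argmax = 5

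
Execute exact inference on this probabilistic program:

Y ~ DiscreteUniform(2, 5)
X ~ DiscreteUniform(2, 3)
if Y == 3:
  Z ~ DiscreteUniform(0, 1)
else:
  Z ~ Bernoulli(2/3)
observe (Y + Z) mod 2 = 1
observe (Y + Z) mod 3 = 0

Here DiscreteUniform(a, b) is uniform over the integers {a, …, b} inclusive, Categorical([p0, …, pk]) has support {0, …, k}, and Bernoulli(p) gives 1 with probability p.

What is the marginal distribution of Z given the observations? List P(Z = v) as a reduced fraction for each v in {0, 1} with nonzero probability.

Enumerate traces; 4 have nonzero weight after conditioning:
  (Y=2, X=2, Z=1) weight 1/12
  (Y=2, X=3, Z=1) weight 1/12
  (Y=3, X=2, Z=0) weight 1/16
  (Y=3, X=3, Z=0) weight 1/16
Group by Z:
  weight(Z=0) = 1/8
  weight(Z=1) = 1/6
Total weight = 1/8 + 1/6 = 7/24
P(Z=0 | obs) = 1/8 / 7/24 = 3/7
P(Z=1 | obs) = 1/6 / 7/24 = 4/7

P(Z=0) = 3/7, P(Z=1) = 4/7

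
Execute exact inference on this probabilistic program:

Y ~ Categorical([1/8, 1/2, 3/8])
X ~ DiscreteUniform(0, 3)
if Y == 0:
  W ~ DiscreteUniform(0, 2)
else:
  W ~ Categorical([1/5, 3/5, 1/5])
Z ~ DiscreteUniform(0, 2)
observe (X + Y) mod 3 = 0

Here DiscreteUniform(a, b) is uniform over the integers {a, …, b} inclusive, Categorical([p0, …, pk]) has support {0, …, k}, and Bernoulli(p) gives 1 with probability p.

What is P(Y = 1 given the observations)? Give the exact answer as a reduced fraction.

Enumerate traces; 36 have nonzero weight after conditioning:
  (Y=0, X=0, W=0, Z=0) weight 1/288
  (Y=0, X=0, W=0, Z=1) weight 1/288
  (Y=0, X=0, W=0, Z=2) weight 1/288
  (Y=0, X=0, W=1, Z=0) weight 1/288
  (Y=0, X=0, W=1, Z=1) weight 1/288
  (Y=0, X=0, W=1, Z=2) weight 1/288
  (Y=0, X=0, W=2, Z=0) weight 1/288
  (Y=0, X=0, W=2, Z=1) weight 1/288
  (Y=1, X=2, W=0, Z=0) weight 1/120
  (Y=2, X=1, W=0, Z=0) weight 1/160
  … 26 more
Group by Y:
  weight(Y=0) = 1/16
  weight(Y=1) = 1/8
  weight(Y=2) = 3/32
Total weight = 1/16 + 1/8 + 3/32 = 9/32
P(Y=0 | obs) = 1/16 / 9/32 = 2/9
P(Y=1 | obs) = 1/8 / 9/32 = 4/9
P(Y=2 | obs) = 3/32 / 9/32 = 1/3

P(Y = 1 | obs) = 4/9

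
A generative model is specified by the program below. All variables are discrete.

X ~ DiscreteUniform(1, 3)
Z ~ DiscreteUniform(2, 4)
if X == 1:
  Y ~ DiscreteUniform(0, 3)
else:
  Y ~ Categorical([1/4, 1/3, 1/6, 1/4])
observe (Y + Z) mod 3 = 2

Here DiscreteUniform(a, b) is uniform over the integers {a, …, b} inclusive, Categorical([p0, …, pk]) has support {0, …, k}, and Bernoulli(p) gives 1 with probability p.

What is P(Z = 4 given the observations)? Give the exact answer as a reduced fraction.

P(Z = 4 | obs) = 11/36

Enumerate traces; 12 have nonzero weight after conditioning:
  (X=1, Z=2, Y=0) weight 1/36
  (X=1, Z=2, Y=3) weight 1/36
  (X=1, Z=3, Y=2) weight 1/36
  (X=1, Z=4, Y=1) weight 1/36
  (X=2, Z=2, Y=0) weight 1/36
  (X=2, Z=2, Y=3) weight 1/36
  (X=2, Z=3, Y=2) weight 1/54
  (X=2, Z=4, Y=1) weight 1/27
  … 4 more
Group by Z:
  weight(Z=2) = 1/6
  weight(Z=3) = 7/108
  weight(Z=4) = 11/108
Total weight = 1/6 + 7/108 + 11/108 = 1/3
P(Z=2 | obs) = 1/6 / 1/3 = 1/2
P(Z=3 | obs) = 7/108 / 1/3 = 7/36
P(Z=4 | obs) = 11/108 / 1/3 = 11/36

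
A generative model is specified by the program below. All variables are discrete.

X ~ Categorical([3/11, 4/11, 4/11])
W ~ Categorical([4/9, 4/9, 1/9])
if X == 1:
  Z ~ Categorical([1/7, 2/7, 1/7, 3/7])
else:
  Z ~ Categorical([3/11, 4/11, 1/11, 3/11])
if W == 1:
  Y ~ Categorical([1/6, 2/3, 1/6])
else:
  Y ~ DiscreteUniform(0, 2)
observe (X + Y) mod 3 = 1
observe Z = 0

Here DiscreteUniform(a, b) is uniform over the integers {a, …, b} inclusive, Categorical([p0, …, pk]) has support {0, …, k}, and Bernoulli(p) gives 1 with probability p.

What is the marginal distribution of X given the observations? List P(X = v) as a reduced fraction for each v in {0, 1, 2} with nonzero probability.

Enumerate traces; 9 have nonzero weight after conditioning:
  (X=0, W=0, Z=0, Y=1) weight 4/363
  (X=0, W=1, Z=0, Y=1) weight 8/363
  (X=0, W=2, Z=0, Y=1) weight 1/363
  (X=1, W=0, Z=0, Y=0) weight 16/2079
  (X=1, W=1, Z=0, Y=0) weight 8/2079
  (X=1, W=2, Z=0, Y=0) weight 4/2079
  (X=2, W=0, Z=0, Y=2) weight 16/1089
  (X=2, W=1, Z=0, Y=2) weight 8/1089
  … 1 more
Group by X:
  weight(X=0) = 13/363
  weight(X=1) = 4/297
  weight(X=2) = 28/1089
Total weight = 13/363 + 4/297 + 28/1089 = 245/3267
P(X=0 | obs) = 13/363 / 245/3267 = 117/245
P(X=1 | obs) = 4/297 / 245/3267 = 44/245
P(X=2 | obs) = 28/1089 / 245/3267 = 12/35

P(X=0) = 117/245, P(X=1) = 44/245, P(X=2) = 12/35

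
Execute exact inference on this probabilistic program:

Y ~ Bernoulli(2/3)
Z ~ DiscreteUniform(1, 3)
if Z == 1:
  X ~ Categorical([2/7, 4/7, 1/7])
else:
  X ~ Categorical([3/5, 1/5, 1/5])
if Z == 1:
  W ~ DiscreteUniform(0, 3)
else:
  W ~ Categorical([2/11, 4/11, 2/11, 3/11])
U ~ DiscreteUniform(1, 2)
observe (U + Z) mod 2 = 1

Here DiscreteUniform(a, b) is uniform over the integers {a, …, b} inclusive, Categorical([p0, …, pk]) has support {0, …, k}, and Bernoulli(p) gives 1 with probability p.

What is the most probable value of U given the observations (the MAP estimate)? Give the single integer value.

Enumerate traces; 72 have nonzero weight after conditioning:
  (Y=0, Z=1, X=0, W=0, U=2) weight 1/252
  (Y=0, Z=1, X=0, W=1, U=2) weight 1/252
  (Y=0, Z=1, X=0, W=2, U=2) weight 1/252
  (Y=0, Z=1, X=0, W=3, U=2) weight 1/252
  (Y=0, Z=1, X=1, W=0, U=2) weight 1/126
  (Y=0, Z=1, X=1, W=1, U=2) weight 1/126
  (Y=0, Z=1, X=1, W=2, U=2) weight 1/126
  (Y=0, Z=1, X=1, W=3, U=2) weight 1/126
  (Y=0, Z=2, X=0, W=0, U=1) weight 1/165
  … 63 more
Group by U:
  weight(U=1) = 1/6
  weight(U=2) = 1/3
Total weight = 1/6 + 1/3 = 1/2
P(U=1 | obs) = 1/6 / 1/2 = 1/3
P(U=2 | obs) = 1/3 / 1/2 = 2/3
argmax = 2

argmax_v P(U = v | obs) = 2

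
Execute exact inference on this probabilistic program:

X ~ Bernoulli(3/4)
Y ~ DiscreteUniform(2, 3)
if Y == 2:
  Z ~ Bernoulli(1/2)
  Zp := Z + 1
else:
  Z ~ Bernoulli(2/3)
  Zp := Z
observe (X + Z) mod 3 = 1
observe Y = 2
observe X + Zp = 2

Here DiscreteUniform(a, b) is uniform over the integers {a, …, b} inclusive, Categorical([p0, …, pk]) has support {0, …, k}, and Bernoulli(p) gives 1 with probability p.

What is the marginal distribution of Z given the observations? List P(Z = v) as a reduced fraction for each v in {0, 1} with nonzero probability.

P(Z=0) = 3/4, P(Z=1) = 1/4

Enumerate traces; 2 have nonzero weight after conditioning:
  (X=0, Y=2, Z=1) weight 1/16
  (X=1, Y=2, Z=0) weight 3/16
Group by Z:
  weight(Z=0) = 3/16
  weight(Z=1) = 1/16
Total weight = 3/16 + 1/16 = 1/4
P(Z=0 | obs) = 3/16 / 1/4 = 3/4
P(Z=1 | obs) = 1/16 / 1/4 = 1/4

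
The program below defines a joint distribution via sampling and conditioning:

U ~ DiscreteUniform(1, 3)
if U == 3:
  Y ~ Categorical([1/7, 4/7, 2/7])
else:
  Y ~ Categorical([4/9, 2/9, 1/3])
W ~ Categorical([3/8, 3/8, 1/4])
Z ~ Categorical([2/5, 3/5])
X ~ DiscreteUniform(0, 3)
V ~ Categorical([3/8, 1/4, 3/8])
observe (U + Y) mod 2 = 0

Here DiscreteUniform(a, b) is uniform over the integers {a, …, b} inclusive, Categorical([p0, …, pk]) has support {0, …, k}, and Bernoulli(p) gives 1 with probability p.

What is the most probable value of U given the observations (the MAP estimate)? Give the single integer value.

Enumerate traces; 288 have nonzero weight after conditioning:
  (U=1, Y=1, W=0, Z=0, X=0, V=0) weight 1/960
  (U=1, Y=1, W=0, Z=0, X=0, V=1) weight 1/1440
  (U=1, Y=1, W=0, Z=0, X=0, V=2) weight 1/960
  (U=1, Y=1, W=0, Z=0, X=1, V=0) weight 1/960
  (U=1, Y=1, W=0, Z=0, X=1, V=1) weight 1/1440
  (U=1, Y=1, W=0, Z=0, X=1, V=2) weight 1/960
  (U=1, Y=1, W=0, Z=0, X=2, V=0) weight 1/960
  (U=1, Y=1, W=0, Z=0, X=2, V=1) weight 1/1440
  (U=2, Y=0, W=0, Z=0, X=0, V=0) weight 1/480
  (U=3, Y=1, W=0, Z=0, X=0, V=0) weight 3/1120
  … 278 more
Group by U:
  weight(U=1) = 2/27
  weight(U=2) = 7/27
  weight(U=3) = 4/21
Total weight = 2/27 + 7/27 + 4/21 = 11/21
P(U=1 | obs) = 2/27 / 11/21 = 14/99
P(U=2 | obs) = 7/27 / 11/21 = 49/99
P(U=3 | obs) = 4/21 / 11/21 = 4/11
argmax = 2

argmax_v P(U = v | obs) = 2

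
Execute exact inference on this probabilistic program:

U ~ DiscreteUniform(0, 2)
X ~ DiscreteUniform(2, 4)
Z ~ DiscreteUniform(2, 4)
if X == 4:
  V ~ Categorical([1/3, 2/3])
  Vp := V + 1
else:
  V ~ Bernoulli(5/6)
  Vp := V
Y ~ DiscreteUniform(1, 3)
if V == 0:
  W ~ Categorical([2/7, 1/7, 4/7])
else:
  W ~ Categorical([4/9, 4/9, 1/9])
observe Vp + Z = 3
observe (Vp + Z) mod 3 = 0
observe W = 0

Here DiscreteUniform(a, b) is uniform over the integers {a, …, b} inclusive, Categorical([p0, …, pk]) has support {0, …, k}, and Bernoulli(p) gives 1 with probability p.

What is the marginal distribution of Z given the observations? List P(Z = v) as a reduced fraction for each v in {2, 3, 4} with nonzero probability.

P(Z=2) = 79/88, P(Z=3) = 9/88

Enumerate traces; 45 have nonzero weight after conditioning:
  (U=0, X=2, Z=2, V=1, Y=1, W=0) weight 10/2187
  (U=0, X=2, Z=2, V=1, Y=2, W=0) weight 10/2187
  (U=0, X=2, Z=2, V=1, Y=3, W=0) weight 10/2187
  (U=0, X=2, Z=3, V=0, Y=1, W=0) weight 1/1701
  (U=0, X=2, Z=3, V=0, Y=2, W=0) weight 1/1701
  (U=0, X=2, Z=3, V=0, Y=3, W=0) weight 1/1701
  (U=0, X=3, Z=2, V=1, Y=1, W=0) weight 10/2187
  (U=0, X=3, Z=2, V=1, Y=2, W=0) weight 10/2187
  … 37 more
Group by Z:
  weight(Z=2) = 158/1701
  weight(Z=3) = 2/189
Total weight = 158/1701 + 2/189 = 176/1701
P(Z=2 | obs) = 158/1701 / 176/1701 = 79/88
P(Z=3 | obs) = 2/189 / 176/1701 = 9/88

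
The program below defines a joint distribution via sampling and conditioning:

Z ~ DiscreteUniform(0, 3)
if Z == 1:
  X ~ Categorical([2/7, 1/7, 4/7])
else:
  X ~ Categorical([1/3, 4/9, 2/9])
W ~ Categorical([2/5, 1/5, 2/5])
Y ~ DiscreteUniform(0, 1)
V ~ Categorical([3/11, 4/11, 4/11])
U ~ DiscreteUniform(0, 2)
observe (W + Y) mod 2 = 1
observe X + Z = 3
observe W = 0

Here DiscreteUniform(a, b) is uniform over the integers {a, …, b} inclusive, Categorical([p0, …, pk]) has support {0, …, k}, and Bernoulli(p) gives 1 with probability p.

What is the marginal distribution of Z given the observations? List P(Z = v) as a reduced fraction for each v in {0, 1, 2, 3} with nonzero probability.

P(Z=1) = 36/85, P(Z=2) = 28/85, P(Z=3) = 21/85

Enumerate traces; 27 have nonzero weight after conditioning:
  (Z=1, X=2, W=0, Y=1, V=0, U=0) weight 1/385
  (Z=1, X=2, W=0, Y=1, V=0, U=1) weight 1/385
  (Z=1, X=2, W=0, Y=1, V=0, U=2) weight 1/385
  (Z=1, X=2, W=0, Y=1, V=1, U=0) weight 4/1155
  (Z=1, X=2, W=0, Y=1, V=1, U=1) weight 4/1155
  (Z=1, X=2, W=0, Y=1, V=1, U=2) weight 4/1155
  (Z=1, X=2, W=0, Y=1, V=2, U=0) weight 4/1155
  (Z=1, X=2, W=0, Y=1, V=2, U=1) weight 4/1155
  (Z=2, X=1, W=0, Y=1, V=0, U=0) weight 1/495
  (Z=3, X=0, W=0, Y=1, V=0, U=0) weight 1/660
  … 17 more
Group by Z:
  weight(Z=1) = 1/35
  weight(Z=2) = 1/45
  weight(Z=3) = 1/60
Total weight = 1/35 + 1/45 + 1/60 = 17/252
P(Z=1 | obs) = 1/35 / 17/252 = 36/85
P(Z=2 | obs) = 1/45 / 17/252 = 28/85
P(Z=3 | obs) = 1/60 / 17/252 = 21/85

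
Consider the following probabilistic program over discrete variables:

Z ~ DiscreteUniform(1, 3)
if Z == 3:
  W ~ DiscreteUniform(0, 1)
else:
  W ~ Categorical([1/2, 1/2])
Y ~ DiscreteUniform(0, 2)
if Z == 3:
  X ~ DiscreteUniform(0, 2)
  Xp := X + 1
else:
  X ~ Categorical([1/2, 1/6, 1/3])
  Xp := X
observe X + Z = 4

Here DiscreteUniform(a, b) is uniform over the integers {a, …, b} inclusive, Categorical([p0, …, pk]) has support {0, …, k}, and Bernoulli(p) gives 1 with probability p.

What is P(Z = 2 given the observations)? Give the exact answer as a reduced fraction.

P(Z = 2 | obs) = 1/2

Enumerate traces; 12 have nonzero weight after conditioning:
  (Z=2, W=0, Y=0, X=2) weight 1/54
  (Z=2, W=0, Y=1, X=2) weight 1/54
  (Z=2, W=0, Y=2, X=2) weight 1/54
  (Z=2, W=1, Y=0, X=2) weight 1/54
  (Z=2, W=1, Y=1, X=2) weight 1/54
  (Z=2, W=1, Y=2, X=2) weight 1/54
  (Z=3, W=0, Y=0, X=1) weight 1/54
  (Z=3, W=0, Y=1, X=1) weight 1/54
  … 4 more
Group by Z:
  weight(Z=2) = 1/9
  weight(Z=3) = 1/9
Total weight = 1/9 + 1/9 = 2/9
P(Z=2 | obs) = 1/9 / 2/9 = 1/2
P(Z=3 | obs) = 1/9 / 2/9 = 1/2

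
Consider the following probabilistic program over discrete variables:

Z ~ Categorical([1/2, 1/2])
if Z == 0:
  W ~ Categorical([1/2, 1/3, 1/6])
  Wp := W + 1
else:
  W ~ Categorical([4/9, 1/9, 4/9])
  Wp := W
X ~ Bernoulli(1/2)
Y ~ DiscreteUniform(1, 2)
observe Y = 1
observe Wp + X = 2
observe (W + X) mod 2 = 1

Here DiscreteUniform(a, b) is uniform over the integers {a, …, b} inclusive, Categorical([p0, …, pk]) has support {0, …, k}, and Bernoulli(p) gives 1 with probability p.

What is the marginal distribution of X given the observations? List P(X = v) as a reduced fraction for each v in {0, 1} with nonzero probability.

P(X=0) = 2/5, P(X=1) = 3/5

Enumerate traces; 2 have nonzero weight after conditioning:
  (Z=0, W=0, X=1, Y=1) weight 1/16
  (Z=0, W=1, X=0, Y=1) weight 1/24
Group by X:
  weight(X=0) = 1/24
  weight(X=1) = 1/16
Total weight = 1/24 + 1/16 = 5/48
P(X=0 | obs) = 1/24 / 5/48 = 2/5
P(X=1 | obs) = 1/16 / 5/48 = 3/5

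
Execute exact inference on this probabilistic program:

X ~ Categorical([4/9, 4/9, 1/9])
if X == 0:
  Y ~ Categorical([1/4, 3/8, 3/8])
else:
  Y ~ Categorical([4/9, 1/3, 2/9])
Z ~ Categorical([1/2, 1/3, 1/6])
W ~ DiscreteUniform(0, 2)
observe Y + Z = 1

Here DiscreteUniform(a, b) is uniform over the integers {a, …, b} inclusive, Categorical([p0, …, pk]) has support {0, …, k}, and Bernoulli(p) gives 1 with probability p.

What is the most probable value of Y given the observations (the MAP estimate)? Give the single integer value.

argmax_v P(Y = v | obs) = 1

Enumerate traces; 18 have nonzero weight after conditioning:
  (X=0, Y=0, Z=1, W=0) weight 1/81
  (X=0, Y=0, Z=1, W=1) weight 1/81
  (X=0, Y=0, Z=1, W=2) weight 1/81
  (X=0, Y=1, Z=0, W=0) weight 1/36
  (X=0, Y=1, Z=0, W=1) weight 1/36
  (X=0, Y=1, Z=0, W=2) weight 1/36
  (X=1, Y=0, Z=1, W=0) weight 16/729
  (X=1, Y=0, Z=1, W=1) weight 16/729
  … 10 more
Group by Y:
  weight(Y=0) = 29/243
  weight(Y=1) = 19/108
Total weight = 29/243 + 19/108 = 287/972
P(Y=0 | obs) = 29/243 / 287/972 = 116/287
P(Y=1 | obs) = 19/108 / 287/972 = 171/287
argmax = 1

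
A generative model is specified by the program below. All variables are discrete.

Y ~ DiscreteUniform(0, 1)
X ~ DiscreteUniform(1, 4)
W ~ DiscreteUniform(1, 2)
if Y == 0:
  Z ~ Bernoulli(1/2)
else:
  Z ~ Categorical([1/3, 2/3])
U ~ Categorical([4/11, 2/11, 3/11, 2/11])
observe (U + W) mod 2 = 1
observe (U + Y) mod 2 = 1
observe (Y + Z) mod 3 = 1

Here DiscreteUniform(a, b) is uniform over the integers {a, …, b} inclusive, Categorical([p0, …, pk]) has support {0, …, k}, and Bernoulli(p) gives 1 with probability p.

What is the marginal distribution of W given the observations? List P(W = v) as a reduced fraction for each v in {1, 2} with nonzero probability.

P(W=1) = 7/13, P(W=2) = 6/13

Enumerate traces; 16 have nonzero weight after conditioning:
  (Y=0, X=1, W=2, Z=1, U=1) weight 1/176
  (Y=0, X=1, W=2, Z=1, U=3) weight 1/176
  (Y=0, X=2, W=2, Z=1, U=1) weight 1/176
  (Y=0, X=2, W=2, Z=1, U=3) weight 1/176
  (Y=0, X=3, W=2, Z=1, U=1) weight 1/176
  (Y=0, X=3, W=2, Z=1, U=3) weight 1/176
  (Y=0, X=4, W=2, Z=1, U=1) weight 1/176
  (Y=0, X=4, W=2, Z=1, U=3) weight 1/176
  (Y=1, X=1, W=1, Z=0, U=0) weight 1/132
  … 7 more
Group by W:
  weight(W=1) = 7/132
  weight(W=2) = 1/22
Total weight = 7/132 + 1/22 = 13/132
P(W=1 | obs) = 7/132 / 13/132 = 7/13
P(W=2 | obs) = 1/22 / 13/132 = 6/13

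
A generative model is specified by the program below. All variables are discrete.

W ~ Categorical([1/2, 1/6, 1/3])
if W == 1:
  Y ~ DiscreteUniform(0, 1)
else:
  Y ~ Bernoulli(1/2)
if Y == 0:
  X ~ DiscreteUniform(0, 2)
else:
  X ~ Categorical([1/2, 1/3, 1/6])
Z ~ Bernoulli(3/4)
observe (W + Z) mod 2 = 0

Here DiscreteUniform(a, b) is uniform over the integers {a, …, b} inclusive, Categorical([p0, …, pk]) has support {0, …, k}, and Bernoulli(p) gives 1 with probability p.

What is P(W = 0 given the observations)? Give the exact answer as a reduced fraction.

Enumerate traces; 18 have nonzero weight after conditioning:
  (W=0, Y=0, X=0, Z=0) weight 1/48
  (W=0, Y=0, X=1, Z=0) weight 1/48
  (W=0, Y=0, X=2, Z=0) weight 1/48
  (W=0, Y=1, X=0, Z=0) weight 1/32
  (W=0, Y=1, X=1, Z=0) weight 1/48
  (W=0, Y=1, X=2, Z=0) weight 1/96
  (W=1, Y=0, X=0, Z=1) weight 1/48
  (W=1, Y=0, X=1, Z=1) weight 1/48
  (W=2, Y=0, X=0, Z=0) weight 1/72
  … 9 more
Group by W:
  weight(W=0) = 1/8
  weight(W=1) = 1/8
  weight(W=2) = 1/12
Total weight = 1/8 + 1/8 + 1/12 = 1/3
P(W=0 | obs) = 1/8 / 1/3 = 3/8
P(W=1 | obs) = 1/8 / 1/3 = 3/8
P(W=2 | obs) = 1/12 / 1/3 = 1/4

P(W = 0 | obs) = 3/8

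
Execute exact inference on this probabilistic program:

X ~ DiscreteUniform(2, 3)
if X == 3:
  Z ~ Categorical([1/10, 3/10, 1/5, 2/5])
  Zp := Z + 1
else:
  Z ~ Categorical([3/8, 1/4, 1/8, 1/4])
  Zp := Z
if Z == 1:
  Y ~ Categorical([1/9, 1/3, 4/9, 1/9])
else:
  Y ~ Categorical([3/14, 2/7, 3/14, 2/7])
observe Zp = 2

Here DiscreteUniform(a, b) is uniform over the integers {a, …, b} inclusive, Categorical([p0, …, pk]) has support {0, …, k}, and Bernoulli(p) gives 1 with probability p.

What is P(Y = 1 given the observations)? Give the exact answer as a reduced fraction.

P(Y = 1 | obs) = 38/119

Enumerate traces; 8 have nonzero weight after conditioning:
  (X=2, Z=2, Y=0) weight 3/224
  (X=2, Z=2, Y=1) weight 1/56
  (X=2, Z=2, Y=2) weight 3/224
  (X=2, Z=2, Y=3) weight 1/56
  (X=3, Z=1, Y=0) weight 1/60
  (X=3, Z=1, Y=1) weight 1/20
  (X=3, Z=1, Y=2) weight 1/15
  (X=3, Z=1, Y=3) weight 1/60
Group by Y:
  weight(Y=0) = 101/3360
  weight(Y=1) = 19/280
  weight(Y=2) = 269/3360
  weight(Y=3) = 29/840
Total weight = 101/3360 + 19/280 + 269/3360 + 29/840 = 17/80
P(Y=0 | obs) = 101/3360 / 17/80 = 101/714
P(Y=1 | obs) = 19/280 / 17/80 = 38/119
P(Y=2 | obs) = 269/3360 / 17/80 = 269/714
P(Y=3 | obs) = 29/840 / 17/80 = 58/357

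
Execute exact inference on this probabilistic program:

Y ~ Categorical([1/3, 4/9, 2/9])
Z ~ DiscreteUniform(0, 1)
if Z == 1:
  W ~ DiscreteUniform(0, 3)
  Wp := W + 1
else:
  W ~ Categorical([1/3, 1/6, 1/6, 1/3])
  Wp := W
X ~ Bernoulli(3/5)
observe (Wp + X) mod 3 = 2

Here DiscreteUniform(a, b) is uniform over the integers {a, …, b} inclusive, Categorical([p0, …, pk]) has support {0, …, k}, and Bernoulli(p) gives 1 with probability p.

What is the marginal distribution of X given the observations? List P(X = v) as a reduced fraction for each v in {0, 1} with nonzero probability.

Enumerate traces; 15 have nonzero weight after conditioning:
  (Y=0, Z=0, W=1, X=1) weight 1/60
  (Y=0, Z=0, W=2, X=0) weight 1/90
  (Y=0, Z=1, W=0, X=1) weight 1/40
  (Y=0, Z=1, W=1, X=0) weight 1/60
  (Y=0, Z=1, W=3, X=1) weight 1/40
  (Y=1, Z=0, W=1, X=1) weight 1/45
  (Y=1, Z=0, W=2, X=0) weight 2/135
  (Y=1, Z=1, W=0, X=1) weight 1/30
  … 7 more
Group by X:
  weight(X=0) = 1/12
  weight(X=1) = 1/5
Total weight = 1/12 + 1/5 = 17/60
P(X=0 | obs) = 1/12 / 17/60 = 5/17
P(X=1 | obs) = 1/5 / 17/60 = 12/17

P(X=0) = 5/17, P(X=1) = 12/17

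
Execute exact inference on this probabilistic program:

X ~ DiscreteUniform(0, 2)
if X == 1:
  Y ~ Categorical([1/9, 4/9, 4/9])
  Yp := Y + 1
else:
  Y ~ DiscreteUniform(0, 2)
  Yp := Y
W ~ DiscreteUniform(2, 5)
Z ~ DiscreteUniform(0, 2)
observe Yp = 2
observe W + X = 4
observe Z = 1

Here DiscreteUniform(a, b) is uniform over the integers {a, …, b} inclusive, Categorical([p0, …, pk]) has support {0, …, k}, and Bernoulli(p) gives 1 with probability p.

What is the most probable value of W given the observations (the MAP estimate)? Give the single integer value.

Enumerate traces; 3 have nonzero weight after conditioning:
  (X=0, Y=2, W=4, Z=1) weight 1/108
  (X=1, Y=1, W=3, Z=1) weight 1/81
  (X=2, Y=2, W=2, Z=1) weight 1/108
Group by W:
  weight(W=2) = 1/108
  weight(W=3) = 1/81
  weight(W=4) = 1/108
Total weight = 1/108 + 1/81 + 1/108 = 5/162
P(W=2 | obs) = 1/108 / 5/162 = 3/10
P(W=3 | obs) = 1/81 / 5/162 = 2/5
P(W=4 | obs) = 1/108 / 5/162 = 3/10
argmax = 3

argmax_v P(W = v | obs) = 3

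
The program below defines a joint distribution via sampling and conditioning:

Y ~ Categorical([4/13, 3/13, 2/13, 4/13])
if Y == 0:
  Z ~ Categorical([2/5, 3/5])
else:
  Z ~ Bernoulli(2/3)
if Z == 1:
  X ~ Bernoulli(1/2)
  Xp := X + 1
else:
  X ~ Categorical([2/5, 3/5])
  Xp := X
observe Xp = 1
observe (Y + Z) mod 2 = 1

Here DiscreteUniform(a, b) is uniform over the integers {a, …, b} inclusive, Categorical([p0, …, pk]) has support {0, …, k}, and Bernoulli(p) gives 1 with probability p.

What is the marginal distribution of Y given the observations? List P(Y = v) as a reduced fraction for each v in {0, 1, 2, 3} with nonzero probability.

P(Y=0) = 18/49, P(Y=1) = 9/49, P(Y=2) = 10/49, P(Y=3) = 12/49

Enumerate traces; 4 have nonzero weight after conditioning:
  (Y=0, Z=1, X=0) weight 6/65
  (Y=1, Z=0, X=1) weight 3/65
  (Y=2, Z=1, X=0) weight 2/39
  (Y=3, Z=0, X=1) weight 4/65
Group by Y:
  weight(Y=0) = 6/65
  weight(Y=1) = 3/65
  weight(Y=2) = 2/39
  weight(Y=3) = 4/65
Total weight = 6/65 + 3/65 + 2/39 + 4/65 = 49/195
P(Y=0 | obs) = 6/65 / 49/195 = 18/49
P(Y=1 | obs) = 3/65 / 49/195 = 9/49
P(Y=2 | obs) = 2/39 / 49/195 = 10/49
P(Y=3 | obs) = 4/65 / 49/195 = 12/49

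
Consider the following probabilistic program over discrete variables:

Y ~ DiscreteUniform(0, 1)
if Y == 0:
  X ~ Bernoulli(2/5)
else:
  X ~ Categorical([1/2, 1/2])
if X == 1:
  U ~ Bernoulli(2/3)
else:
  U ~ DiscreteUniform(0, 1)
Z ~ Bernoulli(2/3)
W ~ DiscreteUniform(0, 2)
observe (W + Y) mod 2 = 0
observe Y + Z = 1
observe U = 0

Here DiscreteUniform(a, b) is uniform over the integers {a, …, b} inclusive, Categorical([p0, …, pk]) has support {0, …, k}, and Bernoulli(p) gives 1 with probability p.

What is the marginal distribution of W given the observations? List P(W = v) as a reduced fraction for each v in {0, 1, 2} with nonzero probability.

Enumerate traces; 6 have nonzero weight after conditioning:
  (Y=0, X=0, U=0, Z=1, W=0) weight 1/30
  (Y=0, X=0, U=0, Z=1, W=2) weight 1/30
  (Y=0, X=1, U=0, Z=1, W=0) weight 2/135
  (Y=0, X=1, U=0, Z=1, W=2) weight 2/135
  (Y=1, X=0, U=0, Z=0, W=1) weight 1/72
  (Y=1, X=1, U=0, Z=0, W=1) weight 1/108
Group by W:
  weight(W=0) = 13/270
  weight(W=1) = 5/216
  weight(W=2) = 13/270
Total weight = 13/270 + 5/216 + 13/270 = 43/360
P(W=0 | obs) = 13/270 / 43/360 = 52/129
P(W=1 | obs) = 5/216 / 43/360 = 25/129
P(W=2 | obs) = 13/270 / 43/360 = 52/129

P(W=0) = 52/129, P(W=1) = 25/129, P(W=2) = 52/129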